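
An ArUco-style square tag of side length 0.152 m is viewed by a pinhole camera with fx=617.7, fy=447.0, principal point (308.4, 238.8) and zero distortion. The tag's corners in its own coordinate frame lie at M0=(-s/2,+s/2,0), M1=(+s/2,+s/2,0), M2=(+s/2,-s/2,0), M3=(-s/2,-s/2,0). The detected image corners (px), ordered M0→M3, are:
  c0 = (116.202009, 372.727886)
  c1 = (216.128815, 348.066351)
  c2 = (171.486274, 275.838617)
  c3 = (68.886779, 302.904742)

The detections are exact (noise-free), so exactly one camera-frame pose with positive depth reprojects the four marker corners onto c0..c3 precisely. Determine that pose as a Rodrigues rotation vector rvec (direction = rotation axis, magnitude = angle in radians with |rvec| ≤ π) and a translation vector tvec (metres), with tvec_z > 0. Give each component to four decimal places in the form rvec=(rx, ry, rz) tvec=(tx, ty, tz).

Intrinsics K: fx=617.7, fy=447.0, cx=308.4, cy=238.8
Marker side s = 0.152 m; corners in marker frame (Z=0):
  M0 = (-0.0760, +0.0760, 0)
  M1 = (+0.0760, +0.0760, 0)
  M2 = (+0.0760, -0.0760, 0)
  M3 = (-0.0760, -0.0760, 0)
Detected image corners:
  c0 = (116.202009, 372.727886) px
  c1 = (216.128815, 348.066351) px
  c2 = (171.486274, 275.838617) px
  c3 = (68.886779, 302.904742) px
Planar DLT: solve 8×8 A·h = b for H (H[2,2]=1):
  H  [+646.45082 +336.34330 +143.06126]
  H  [-214.48214 +543.79419 +325.65530]
  H  [-0.13687 +0.23579 +1.00000]
B = K⁻¹H; ‖b₁‖=1.194614, ‖b₂‖=1.194614; λ = 2/(‖b₁‖+‖b₂‖) = 0.837091, sign → tz>0 ⇒ λ=+0.837091
r₁ = λ·B[:,0] = (+0.93326,-0.34045,-0.11457); r₂ = λ·B[:,1] = (+0.35726,+0.91291,+0.19738)
r₃ = r₁×r₂ = (+0.03740,-0.22513,+0.97361); SVD([r₁ r₂ r₃]) → R = UVᵀ:
  R  [+0.93326 +0.35726 +0.03740]
  R  [-0.34045 +0.91291 -0.22513]
  R  [-0.11457 +0.19738 +0.97361]
t = (-0.22406, +0.16265, +0.83709) m
tr R = 2.819778; θ = arccos((tr R − 1)/2) = 0.427780 rad = 24.510°
axis k = ((R−Rᵀ)₃₂, (R−Rᵀ)₁₃, (R−Rᵀ)₂₁) / (2 sinθ) = (+0.509231, +0.183164, -0.840913)
rvec = θ·k = (+0.217839, +0.078354, -0.359726)

rvec=(0.2178, 0.0784, -0.3597) tvec=(-0.2241, 0.1627, 0.8371)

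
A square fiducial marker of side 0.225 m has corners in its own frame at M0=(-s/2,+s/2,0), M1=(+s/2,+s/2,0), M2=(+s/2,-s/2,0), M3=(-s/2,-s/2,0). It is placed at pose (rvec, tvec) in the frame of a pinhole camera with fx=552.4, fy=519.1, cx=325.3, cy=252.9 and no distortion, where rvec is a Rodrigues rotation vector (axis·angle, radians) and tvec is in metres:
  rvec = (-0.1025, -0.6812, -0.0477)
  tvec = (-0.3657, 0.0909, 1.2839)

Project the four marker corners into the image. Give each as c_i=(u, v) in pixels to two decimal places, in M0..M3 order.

c0=(121.48, 340.80) c1=(214.62, 330.63) c2=(208.99, 244.49) c3=(116.55, 244.52)

Intrinsics K: fx=552.4, fy=519.1, cx=325.3, cy=252.9
Marker side s = 0.225 m; corners in marker frame (Z=0):
  M0 = (-0.1125, +0.1125, 0)
  M1 = (+0.1125, +0.1125, 0)
  M2 = (+0.1125, -0.1125, 0)
  M3 = (-0.1125, -0.1125, 0)
rvec = (-0.1025, -0.6812, -0.0477), |rvec| = θ = 0.69052 rad = 39.564°
Rodrigues: sinθ=0.63694, 1−cosθ=0.22908; R = I + sinθ·[k]× + (1−cosθ)·[k]×²:
    [+0.77596 +0.07754 -0.62599]
    [-0.01045 +0.99386 +0.11016]
    [+0.63069 -0.07894 +0.77201]
t = (-0.3657, 0.0909, 1.2839) m
M0: Pc = R·M0+t = (-0.44427, +0.20389, +1.20407); u = 552.4·(-0.44427)/1.20407 + 325.3 = 121.4775, v = 519.1·(+0.20389)/1.20407 + 252.9 = 340.7994
M1: Pc = R·M1+t = (-0.26968, +0.20153, +1.34597); u = 552.4·(-0.26968)/1.34597 + 325.3 = 214.6206, v = 519.1·(+0.20153)/1.34597 + 252.9 = 330.6251
M2: Pc = R·M2+t = (-0.28713, -0.02209, +1.36373); u = 552.4·(-0.28713)/1.36373 + 325.3 = 208.9947, v = 519.1·(-0.02209)/1.36373 + 252.9 = 244.4934
M3: Pc = R·M3+t = (-0.46172, -0.01973, +1.22183); u = 552.4·(-0.46172)/1.22183 + 325.3 = 116.5521, v = 519.1·(-0.01973)/1.22183 + 252.9 = 244.5162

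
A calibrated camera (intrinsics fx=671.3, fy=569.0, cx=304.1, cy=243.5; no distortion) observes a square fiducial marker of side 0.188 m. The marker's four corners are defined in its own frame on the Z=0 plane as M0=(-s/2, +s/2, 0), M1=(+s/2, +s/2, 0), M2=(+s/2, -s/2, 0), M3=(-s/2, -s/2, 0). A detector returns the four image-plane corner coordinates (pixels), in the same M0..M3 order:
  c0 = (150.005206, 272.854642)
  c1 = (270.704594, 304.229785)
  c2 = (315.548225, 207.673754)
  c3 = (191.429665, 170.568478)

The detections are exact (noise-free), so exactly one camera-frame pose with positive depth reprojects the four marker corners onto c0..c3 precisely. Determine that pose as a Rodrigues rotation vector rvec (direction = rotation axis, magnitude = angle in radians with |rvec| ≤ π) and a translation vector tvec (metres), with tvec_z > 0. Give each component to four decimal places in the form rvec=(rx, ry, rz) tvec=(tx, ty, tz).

rvec=(0.2650, -0.1843, 0.3474) tvec=(-0.1039, -0.0056, 0.9777)

Intrinsics K: fx=671.3, fy=569.0, cx=304.1, cy=243.5
Marker side s = 0.188 m; corners in marker frame (Z=0):
  M0 = (-0.0940, +0.0940, 0)
  M1 = (+0.0940, +0.0940, 0)
  M2 = (+0.0940, -0.0940, 0)
  M3 = (-0.0940, -0.0940, 0)
Detected image corners:
  c0 = (150.005206, 272.854642) px
  c1 = (270.704594, 304.229785) px
  c2 = (315.548225, 207.673754) px
  c3 = (191.429665, 170.568478) px
Planar DLT: solve 8×8 A·h = b for H (H[2,2]=1):
  H  [+703.73843 -176.55957 +232.76836]
  H  [+236.19720 +583.16206 +240.26749]
  H  [+0.22776 +0.22883 +1.00000]
B = K⁻¹H; ‖b₁‖=1.022776, ‖b₂‖=1.022777; λ = 2/(‖b₁‖+‖b₂‖) = 0.977731, sign → tz>0 ⇒ λ=+0.977731
r₁ = λ·B[:,0] = (+0.92410,+0.31057,+0.22269); r₂ = λ·B[:,1] = (-0.35851,+0.90632,+0.22374)
r₃ = r₁×r₂ = (-0.13234,-0.28659,+0.94887); SVD([r₁ r₂ r₃]) → R = UVᵀ:
  R  [+0.92410 -0.35851 -0.13234]
  R  [+0.31057 +0.90632 -0.28659]
  R  [+0.22269 +0.22374 +0.94887]
t = (-0.10389, -0.00555, +0.97773) m
tr R = 2.779286; θ = arccos((tr R − 1)/2) = 0.474234 rad = 27.172°
axis k = ((R−Rᵀ)₃₂, (R−Rᵀ)₁₃, (R−Rᵀ)₂₁) / (2 sinθ) = (+0.558766, -0.388725, +0.732580)
rvec = θ·k = (+0.264986, -0.184347, +0.347414)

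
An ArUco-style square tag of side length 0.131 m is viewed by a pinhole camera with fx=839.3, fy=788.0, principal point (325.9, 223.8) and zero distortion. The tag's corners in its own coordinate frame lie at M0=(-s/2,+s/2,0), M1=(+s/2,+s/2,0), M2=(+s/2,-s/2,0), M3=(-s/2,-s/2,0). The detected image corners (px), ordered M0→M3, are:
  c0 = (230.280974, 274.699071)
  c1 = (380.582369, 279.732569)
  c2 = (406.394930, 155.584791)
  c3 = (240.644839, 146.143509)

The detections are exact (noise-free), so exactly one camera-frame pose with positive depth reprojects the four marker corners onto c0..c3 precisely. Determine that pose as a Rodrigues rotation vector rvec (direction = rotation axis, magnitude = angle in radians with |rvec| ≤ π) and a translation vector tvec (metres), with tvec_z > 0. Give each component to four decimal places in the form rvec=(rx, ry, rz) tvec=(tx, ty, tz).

Intrinsics K: fx=839.3, fy=788.0, cx=325.9, cy=223.8
Marker side s = 0.131 m; corners in marker frame (Z=0):
  M0 = (-0.0655, +0.0655, 0)
  M1 = (+0.0655, +0.0655, 0)
  M2 = (+0.0655, -0.0655, 0)
  M3 = (-0.0655, -0.0655, 0)
Detected image corners:
  c0 = (230.280974, 274.699071) px
  c1 = (380.582369, 279.732569) px
  c2 = (406.394930, 155.584791) px
  c3 = (240.644839, 146.143509) px
Planar DLT: solve 8×8 A·h = b for H (H[2,2]=1):
  H  [+1273.16683 +103.74091 +315.16806]
  H  [+101.93434 +1129.44355 +217.28588]
  H  [+0.22210 +0.77169 +1.00000]
B = K⁻¹H; ‖b₁‖=1.449351, ‖b₂‖=1.449351; λ = 2/(‖b₁‖+‖b₂‖) = 0.689964, sign → tz>0 ⇒ λ=+0.689964
r₁ = λ·B[:,0] = (+0.98713,+0.04573,+0.15324); r₂ = λ·B[:,1] = (-0.12146,+0.83771,+0.53244)
r₃ = r₁×r₂ = (-0.10402,-0.54420,+0.83248); SVD([r₁ r₂ r₃]) → R = UVᵀ:
  R  [+0.98713 -0.12146 -0.10402]
  R  [+0.04573 +0.83771 -0.54420]
  R  [+0.15324 +0.53244 +0.83248]
t = (-0.00882, -0.00570, +0.68996) m
tr R = 2.657326; θ = arccos((tr R − 1)/2) = 0.594082 rad = 34.038°
axis k = ((R−Rᵀ)₃₂, (R−Rᵀ)₁₃, (R−Rᵀ)₂₁) / (2 sinθ) = (+0.961711, -0.229799, +0.149347)
rvec = θ·k = (+0.571335, -0.136519, +0.088724)

rvec=(0.5713, -0.1365, 0.0887) tvec=(-0.0088, -0.0057, 0.6900)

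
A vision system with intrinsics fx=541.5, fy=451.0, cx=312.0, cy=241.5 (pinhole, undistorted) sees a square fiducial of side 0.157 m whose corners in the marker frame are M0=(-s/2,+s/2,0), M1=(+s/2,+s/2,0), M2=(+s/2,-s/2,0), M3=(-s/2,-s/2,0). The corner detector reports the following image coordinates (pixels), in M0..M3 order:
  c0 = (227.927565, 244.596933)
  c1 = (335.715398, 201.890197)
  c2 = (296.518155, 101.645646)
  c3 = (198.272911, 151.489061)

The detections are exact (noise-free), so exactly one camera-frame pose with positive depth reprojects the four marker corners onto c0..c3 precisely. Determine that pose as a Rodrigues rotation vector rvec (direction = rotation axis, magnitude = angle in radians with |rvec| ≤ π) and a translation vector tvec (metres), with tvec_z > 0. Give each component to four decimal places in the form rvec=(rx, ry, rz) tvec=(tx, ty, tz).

rvec=(-0.1737, 0.4839, -0.3468) tvec=(-0.0610, -0.0969, 0.6539)

Intrinsics K: fx=541.5, fy=451.0, cx=312.0, cy=241.5
Marker side s = 0.157 m; corners in marker frame (Z=0):
  M0 = (-0.0785, +0.0785, 0)
  M1 = (+0.0785, +0.0785, 0)
  M2 = (+0.0785, -0.0785, 0)
  M3 = (-0.0785, -0.0785, 0)
Detected image corners:
  c0 = (227.927565, 244.596933) px
  c1 = (335.715398, 201.890197) px
  c2 = (296.518155, 101.645646) px
  c3 = (198.272911, 151.489061) px
Planar DLT: solve 8×8 A·h = b for H (H[2,2]=1):
  H  [+483.58173 +118.97719 +261.48080]
  H  [-408.89434 +549.34196 +174.66784]
  H  [-0.64882 -0.37319 +1.00000]
B = K⁻¹H; ‖b₁‖=1.529271, ‖b₂‖=1.529271; λ = 2/(‖b₁‖+‖b₂‖) = 0.653907, sign → tz>0 ⇒ λ=+0.653907
r₁ = λ·B[:,0] = (+0.82842,-0.36567,-0.42427); r₂ = λ·B[:,1] = (+0.28428,+0.92717,-0.24403)
r₃ = r₁×r₂ = (+0.48260,+0.08155,+0.87203); SVD([r₁ r₂ r₃]) → R = UVᵀ:
  R  [+0.82842 +0.28428 +0.48260]
  R  [-0.36567 +0.92717 +0.08155]
  R  [-0.42427 -0.24403 +0.87203]
t = (-0.06101, -0.09690, +0.65391) m
tr R = 2.627620; θ = arccos((tr R − 1)/2) = 0.620118 rad = 35.530°
axis k = ((R−Rᵀ)₃₂, (R−Rᵀ)₁₃, (R−Rᵀ)₂₁) / (2 sinθ) = (-0.280124, +0.780265, -0.559211)
rvec = θ·k = (-0.173710, +0.483856, -0.346777)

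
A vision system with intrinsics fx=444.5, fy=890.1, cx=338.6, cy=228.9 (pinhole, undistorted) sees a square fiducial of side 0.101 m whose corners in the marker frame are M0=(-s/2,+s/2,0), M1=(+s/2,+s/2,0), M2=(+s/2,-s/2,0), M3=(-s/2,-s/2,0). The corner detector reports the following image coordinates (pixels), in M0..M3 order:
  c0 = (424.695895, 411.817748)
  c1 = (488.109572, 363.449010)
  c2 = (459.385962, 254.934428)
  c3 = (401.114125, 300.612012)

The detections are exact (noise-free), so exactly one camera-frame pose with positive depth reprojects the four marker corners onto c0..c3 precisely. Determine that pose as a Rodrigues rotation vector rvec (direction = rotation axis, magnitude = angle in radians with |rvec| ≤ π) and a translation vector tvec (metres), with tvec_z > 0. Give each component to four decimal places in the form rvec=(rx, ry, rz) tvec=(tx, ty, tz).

Intrinsics K: fx=444.5, fy=890.1, cx=338.6, cy=228.9
Marker side s = 0.101 m; corners in marker frame (Z=0):
  M0 = (-0.0505, +0.0505, 0)
  M1 = (+0.0505, +0.0505, 0)
  M2 = (+0.0505, -0.0505, 0)
  M3 = (-0.0505, -0.0505, 0)
Detected image corners:
  c0 = (424.695895, 411.817748) px
  c1 = (488.109572, 363.449010) px
  c2 = (459.385962, 254.934428) px
  c3 = (401.114125, 300.612012) px
Planar DLT: solve 8×8 A·h = b for H (H[2,2]=1):
  H  [+558.09354 -93.52791 +442.65155]
  H  [-497.52777 +823.36938 +330.61459]
  H  [-0.09764 -0.79476 +1.00000]
B = K⁻¹H; ‖b₁‖=1.436403, ‖b₂‖=1.436403; λ = 2/(‖b₁‖+‖b₂‖) = 0.696184, sign → tz>0 ⇒ λ=+0.696184
r₁ = λ·B[:,0] = (+0.92588,-0.37166,-0.06798); r₂ = λ·B[:,1] = (+0.27500,+0.78628,-0.55330)
r₃ = r₁×r₂ = (+0.25909,+0.49360,+0.83020); SVD([r₁ r₂ r₃]) → R = UVᵀ:
  R  [+0.92588 +0.27500 +0.25909]
  R  [-0.37166 +0.78628 +0.49360]
  R  [-0.06798 -0.55330 +0.83020]
t = (+0.16297, +0.07956, +0.69618) m
tr R = 2.542360; θ = arccos((tr R − 1)/2) = 0.690104 rad = 39.540°
axis k = ((R−Rᵀ)₃₂, (R−Rᵀ)₁₃, (R−Rᵀ)₂₁) / (2 sinθ) = (-0.822235, +0.256878, -0.507880)
rvec = θ·k = (-0.567428, +0.177273, -0.350490)

rvec=(-0.5674, 0.1773, -0.3505) tvec=(0.1630, 0.0796, 0.6962)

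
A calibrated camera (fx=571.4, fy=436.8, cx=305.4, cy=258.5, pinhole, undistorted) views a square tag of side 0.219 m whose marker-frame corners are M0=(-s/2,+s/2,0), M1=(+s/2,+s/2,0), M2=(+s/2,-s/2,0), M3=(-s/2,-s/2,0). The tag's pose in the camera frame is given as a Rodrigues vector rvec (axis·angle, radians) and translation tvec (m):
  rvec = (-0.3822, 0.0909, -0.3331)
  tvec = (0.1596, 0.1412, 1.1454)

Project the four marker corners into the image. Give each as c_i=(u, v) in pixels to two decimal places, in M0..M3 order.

Intrinsics K: fx=571.4, fy=436.8, cx=305.4, cy=258.5
Marker side s = 0.219 m; corners in marker frame (Z=0):
  M0 = (-0.1095, +0.1095, 0)
  M1 = (+0.1095, +0.1095, 0)
  M2 = (+0.1095, -0.1095, 0)
  M3 = (-0.1095, -0.1095, 0)
rvec = (-0.3822, 0.0909, -0.3331), |rvec| = θ = 0.51507 rad = 29.511°
Rodrigues: sinθ=0.49259, 1−cosθ=0.12974; R = I + sinθ·[k]× + (1−cosθ)·[k]×²:
    [+0.94170 +0.30158 +0.14919]
    [-0.33556 +0.87430 +0.35072]
    [-0.02467 -0.38033 +0.92452]
t = (0.1596, 0.1412, 1.1454) m
M0: Pc = R·M0+t = (+0.08951, +0.27368, +1.10646); u = 571.4·(+0.08951)/1.10646 + 305.4 = 351.6234, v = 436.8·(+0.27368)/1.10646 + 258.5 = 366.5415
M1: Pc = R·M1+t = (+0.29574, +0.20019, +1.10105); u = 571.4·(+0.29574)/1.10105 + 305.4 = 458.8758, v = 436.8·(+0.20019)/1.10105 + 258.5 = 337.9186
M2: Pc = R·M2+t = (+0.22969, +0.00872, +1.18434); u = 571.4·(+0.22969)/1.18434 + 305.4 = 416.2181, v = 436.8·(+0.00872)/1.18434 + 258.5 = 261.7163
M3: Pc = R·M3+t = (+0.02346, +0.08221, +1.18975); u = 571.4·(+0.02346)/1.18975 + 305.4 = 316.6679, v = 436.8·(+0.08221)/1.18975 + 258.5 = 288.6814

c0=(351.62, 366.54) c1=(458.88, 337.92) c2=(416.22, 261.72) c3=(316.67, 288.68)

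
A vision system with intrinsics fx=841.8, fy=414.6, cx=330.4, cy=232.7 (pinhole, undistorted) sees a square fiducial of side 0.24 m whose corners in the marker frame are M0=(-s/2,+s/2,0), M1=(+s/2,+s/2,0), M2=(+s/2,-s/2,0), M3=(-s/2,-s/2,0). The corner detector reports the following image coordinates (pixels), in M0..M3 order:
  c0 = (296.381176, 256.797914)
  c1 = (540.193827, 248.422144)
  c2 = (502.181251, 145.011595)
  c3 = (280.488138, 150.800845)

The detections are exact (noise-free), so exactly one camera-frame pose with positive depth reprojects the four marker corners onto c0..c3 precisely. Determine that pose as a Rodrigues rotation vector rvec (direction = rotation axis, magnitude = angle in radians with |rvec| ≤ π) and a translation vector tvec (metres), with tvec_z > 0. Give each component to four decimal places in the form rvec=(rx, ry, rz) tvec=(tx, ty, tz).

rvec=(-0.3587, -0.0526, -0.0769) tvec=(0.0765, -0.0727, 0.8613)

Intrinsics K: fx=841.8, fy=414.6, cx=330.4, cy=232.7
Marker side s = 0.24 m; corners in marker frame (Z=0):
  M0 = (-0.1200, +0.1200, 0)
  M1 = (+0.1200, +0.1200, 0)
  M2 = (+0.1200, -0.1200, 0)
  M3 = (-0.1200, -0.1200, 0)
Detected image corners:
  c0 = (296.381176, 256.797914) px
  c1 = (540.193827, 248.422144) px
  c2 = (502.181251, 145.011595) px
  c3 = (280.488138, 150.800845) px
Planar DLT: solve 8×8 A·h = b for H (H[2,2]=1):
  H  [+998.15030 -51.11635 +405.21170]
  H  [-14.11864 +355.16738 +197.68344]
  H  [+0.07555 -0.40473 +1.00000]
B = K⁻¹H; ‖b₁‖=1.161066, ‖b₂‖=1.161066; λ = 2/(‖b₁‖+‖b₂‖) = 0.861278, sign → tz>0 ⇒ λ=+0.861278
r₁ = λ·B[:,0] = (+0.99571,-0.06585,+0.06507); r₂ = λ·B[:,1] = (+0.08452,+0.93346,-0.34858)
r₃ = r₁×r₂ = (-0.03779,+0.35258,+0.93502); SVD([r₁ r₂ r₃]) → R = UVᵀ:
  R  [+0.99571 +0.08452 -0.03779]
  R  [-0.06585 +0.93346 +0.35258]
  R  [+0.06507 -0.34858 +0.93502]
t = (+0.07654, -0.07274, +0.86128) m
tr R = 2.864182; θ = arccos((tr R − 1)/2) = 0.370652 rad = 21.237°
axis k = ((R−Rᵀ)₃₂, (R−Rᵀ)₁₃, (R−Rᵀ)₂₁) / (2 sinθ) = (-0.967863, -0.141984, -0.207563)
rvec = θ·k = (-0.358741, -0.052627, -0.076934)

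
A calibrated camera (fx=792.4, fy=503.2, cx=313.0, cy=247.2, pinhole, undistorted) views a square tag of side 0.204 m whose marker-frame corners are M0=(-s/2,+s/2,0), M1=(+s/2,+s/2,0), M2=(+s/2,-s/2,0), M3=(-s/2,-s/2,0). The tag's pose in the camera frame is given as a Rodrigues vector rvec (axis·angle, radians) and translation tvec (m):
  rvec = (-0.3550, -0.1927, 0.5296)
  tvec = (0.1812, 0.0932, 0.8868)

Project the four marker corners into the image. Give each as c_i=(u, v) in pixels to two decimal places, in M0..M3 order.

Intrinsics K: fx=792.4, fy=503.2, cx=313.0, cy=247.2
Marker side s = 0.204 m; corners in marker frame (Z=0):
  M0 = (-0.1020, +0.1020, 0)
  M1 = (+0.1020, +0.1020, 0)
  M2 = (+0.1020, -0.1020, 0)
  M3 = (-0.1020, -0.1020, 0)
rvec = (-0.3550, -0.1927, 0.5296), |rvec| = θ = 0.66606 rad = 38.162°
Rodrigues: sinθ=0.61789, 1−cosθ=0.21374; R = I + sinθ·[k]× + (1−cosθ)·[k]×²:
    [+0.84698 -0.45834 -0.26934]
    [+0.52426 +0.80415 +0.28016]
    [+0.08818 -0.37850 +0.92139]
t = (0.1812, 0.0932, 0.8868) m
M0: Pc = R·M0+t = (+0.04806, +0.12175, +0.83920); u = 792.4·(+0.04806)/0.83920 + 313.0 = 358.3771, v = 503.2·(+0.12175)/0.83920 + 247.2 = 320.2032
M1: Pc = R·M1+t = (+0.22084, +0.22870, +0.85719); u = 792.4·(+0.22084)/0.85719 + 313.0 = 517.1493, v = 503.2·(+0.22870)/0.85719 + 247.2 = 381.4539
M2: Pc = R·M2+t = (+0.31434, +0.06465, +0.93440); u = 792.4·(+0.31434)/0.93440 + 313.0 = 579.5721, v = 503.2·(+0.06465)/0.93440 + 247.2 = 282.0162
M3: Pc = R·M3+t = (+0.14156, -0.04230, +0.91641); u = 792.4·(+0.14156)/0.91641 + 313.0 = 435.4028, v = 503.2·(-0.04230)/0.91641 + 247.2 = 223.9742

c0=(358.38, 320.20) c1=(517.15, 381.45) c2=(579.57, 282.02) c3=(435.40, 223.97)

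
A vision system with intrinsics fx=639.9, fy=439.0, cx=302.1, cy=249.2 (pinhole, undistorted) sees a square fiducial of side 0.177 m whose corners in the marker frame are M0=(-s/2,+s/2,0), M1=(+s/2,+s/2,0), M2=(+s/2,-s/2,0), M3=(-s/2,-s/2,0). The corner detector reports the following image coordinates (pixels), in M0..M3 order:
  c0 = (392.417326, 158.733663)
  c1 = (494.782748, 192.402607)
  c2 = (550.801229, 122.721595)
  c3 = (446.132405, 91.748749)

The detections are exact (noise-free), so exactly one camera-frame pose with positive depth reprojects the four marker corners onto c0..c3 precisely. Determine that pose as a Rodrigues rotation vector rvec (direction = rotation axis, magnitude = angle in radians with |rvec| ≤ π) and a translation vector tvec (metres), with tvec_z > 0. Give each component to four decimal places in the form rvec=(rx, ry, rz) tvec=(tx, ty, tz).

rvec=(-0.0513, 0.2241, 0.5013) tvec=(0.2620, -0.2459, 0.9984)

Intrinsics K: fx=639.9, fy=439.0, cx=302.1, cy=249.2
Marker side s = 0.177 m; corners in marker frame (Z=0):
  M0 = (-0.0885, +0.0885, 0)
  M1 = (+0.0885, +0.0885, 0)
  M2 = (+0.0885, -0.0885, 0)
  M3 = (-0.0885, -0.0885, 0)
Detected image corners:
  c0 = (392.417326, 158.733663) px
  c1 = (494.782748, 192.402607) px
  c2 = (550.801229, 122.721595) px
  c3 = (446.132405, 91.748749) px
Planar DLT: solve 8×8 A·h = b for H (H[2,2]=1):
  H  [+478.49267 -307.00256 +469.98456]
  H  [+150.68341 +386.76509 +141.09704]
  H  [-0.22577 +0.00605 +1.00000]
B = K⁻¹H; ‖b₁‖=1.001553, ‖b₂‖=1.001553; λ = 2/(‖b₁‖+‖b₂‖) = 0.998450, sign → tz>0 ⇒ λ=+0.998450
r₁ = λ·B[:,0] = (+0.85303,+0.47067,-0.22542); r₂ = λ·B[:,1] = (-0.48187,+0.87622,+0.00604)
r₃ = r₁×r₂ = (+0.20036,+0.10347,+0.97424); SVD([r₁ r₂ r₃]) → R = UVᵀ:
  R  [+0.85303 -0.48187 +0.20036]
  R  [+0.47067 +0.87622 +0.10347]
  R  [-0.22542 +0.00604 +0.97424]
t = (+0.26195, -0.24587, +0.99845) m
tr R = 2.703488; θ = arccos((tr R − 1)/2) = 0.551492 rad = 31.598°
axis k = ((R−Rᵀ)₃₂, (R−Rᵀ)₁₃, (R−Rᵀ)₂₁) / (2 sinθ) = (-0.092979, +0.406315, +0.908990)
rvec = θ·k = (-0.051277, +0.224080, +0.501301)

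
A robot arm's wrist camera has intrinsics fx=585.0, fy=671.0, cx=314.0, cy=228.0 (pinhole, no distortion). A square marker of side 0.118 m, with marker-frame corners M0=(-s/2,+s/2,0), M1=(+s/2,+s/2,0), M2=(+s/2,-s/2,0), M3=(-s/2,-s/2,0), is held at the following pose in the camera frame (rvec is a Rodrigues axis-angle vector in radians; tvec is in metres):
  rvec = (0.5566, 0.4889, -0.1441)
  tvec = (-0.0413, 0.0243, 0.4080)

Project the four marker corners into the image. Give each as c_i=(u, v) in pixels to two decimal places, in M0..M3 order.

c0=(216.19, 335.05) c1=(351.00, 349.78) c2=(305.72, 179.42) c3=(158.86, 186.39)

Intrinsics K: fx=585.0, fy=671.0, cx=314.0, cy=228.0
Marker side s = 0.118 m; corners in marker frame (Z=0):
  M0 = (-0.0590, +0.0590, 0)
  M1 = (+0.0590, +0.0590, 0)
  M2 = (+0.0590, -0.0590, 0)
  M3 = (-0.0590, -0.0590, 0)
rvec = (0.5566, 0.4889, -0.1441), |rvec| = θ = 0.75471 rad = 43.242°
Rodrigues: sinθ=0.68508, 1−cosθ=0.27153; R = I + sinθ·[k]× + (1−cosθ)·[k]×²:
    [+0.87616 +0.26053 +0.40556]
    [-0.00108 +0.84241 -0.53883]
    [-0.48203 +0.47166 +0.73837]
t = (-0.0413, 0.0243, 0.4080) m
M0: Pc = R·M0+t = (-0.07762, +0.07407, +0.46427); u = 585.0·(-0.07762)/0.46427 + 314.0 = 216.1925, v = 671.0·(+0.07407)/0.46427 + 228.0 = 335.0469
M1: Pc = R·M1+t = (+0.02576, +0.07394, +0.40739); u = 585.0·(+0.02576)/0.40739 + 314.0 = 350.9970, v = 671.0·(+0.07394)/0.40739 + 228.0 = 349.7826
M2: Pc = R·M2+t = (-0.00498, -0.02547, +0.35173); u = 585.0·(-0.00498)/0.35173 + 314.0 = 305.7206, v = 671.0·(-0.02547)/0.35173 + 228.0 = 179.4182
M3: Pc = R·M3+t = (-0.10836, -0.02534, +0.40861); u = 585.0·(-0.10836)/0.40861 + 314.0 = 158.8572, v = 671.0·(-0.02534)/0.40861 + 228.0 = 186.3902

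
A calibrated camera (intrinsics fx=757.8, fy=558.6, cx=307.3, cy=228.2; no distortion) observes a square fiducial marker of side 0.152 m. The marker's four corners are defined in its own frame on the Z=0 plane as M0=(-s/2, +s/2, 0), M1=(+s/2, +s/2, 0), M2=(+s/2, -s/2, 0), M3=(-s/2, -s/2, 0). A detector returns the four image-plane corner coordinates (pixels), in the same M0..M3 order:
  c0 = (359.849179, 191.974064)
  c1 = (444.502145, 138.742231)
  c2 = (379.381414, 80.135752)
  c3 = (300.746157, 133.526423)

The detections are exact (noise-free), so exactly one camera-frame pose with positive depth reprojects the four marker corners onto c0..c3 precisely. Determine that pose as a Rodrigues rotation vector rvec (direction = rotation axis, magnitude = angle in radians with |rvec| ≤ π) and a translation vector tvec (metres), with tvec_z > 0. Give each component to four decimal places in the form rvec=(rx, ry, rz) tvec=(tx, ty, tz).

Intrinsics K: fx=757.8, fy=558.6, cx=307.3, cy=228.2
Marker side s = 0.152 m; corners in marker frame (Z=0):
  M0 = (-0.0760, +0.0760, 0)
  M1 = (+0.0760, +0.0760, 0)
  M2 = (+0.0760, -0.0760, 0)
  M3 = (-0.0760, -0.0760, 0)
Detected image corners:
  c0 = (359.849179, 191.974064) px
  c1 = (444.502145, 138.742231) px
  c2 = (379.381414, 80.135752) px
  c3 = (300.746157, 133.526423) px
Planar DLT: solve 8×8 A·h = b for H (H[2,2]=1):
  H  [+435.97377 +304.90118 +369.62046]
  H  [-387.68559 +347.14638 +136.02535]
  H  [-0.27145 -0.27840 +1.00000]
B = K⁻¹H; ‖b₁‖=0.939945, ‖b₂‖=0.939945; λ = 2/(‖b₁‖+‖b₂‖) = 1.063892, sign → tz>0 ⇒ λ=+1.063892
r₁ = λ·B[:,0] = (+0.72918,-0.62040,-0.28879); r₂ = λ·B[:,1] = (+0.54817,+0.78216,-0.29619)
r₃ = r₁×r₂ = (+0.40964,+0.05767,+0.91042); SVD([r₁ r₂ r₃]) → R = UVᵀ:
  R  [+0.72918 +0.54817 +0.40964]
  R  [-0.62040 +0.78216 +0.05767]
  R  [-0.28879 -0.29619 +0.91042]
t = (+0.08749, -0.17555, +1.06389) m
tr R = 2.421771; θ = arccos((tr R − 1)/2) = 0.780040 rad = 44.693°
axis k = ((R−Rᵀ)₃₂, (R−Rᵀ)₁₃, (R−Rᵀ)₂₁) / (2 sinθ) = (-0.251571, +0.496532, -0.830763)
rvec = θ·k = (-0.196235, +0.387315, -0.648029)

rvec=(-0.1962, 0.3873, -0.6480) tvec=(0.0875, -0.1756, 1.0639)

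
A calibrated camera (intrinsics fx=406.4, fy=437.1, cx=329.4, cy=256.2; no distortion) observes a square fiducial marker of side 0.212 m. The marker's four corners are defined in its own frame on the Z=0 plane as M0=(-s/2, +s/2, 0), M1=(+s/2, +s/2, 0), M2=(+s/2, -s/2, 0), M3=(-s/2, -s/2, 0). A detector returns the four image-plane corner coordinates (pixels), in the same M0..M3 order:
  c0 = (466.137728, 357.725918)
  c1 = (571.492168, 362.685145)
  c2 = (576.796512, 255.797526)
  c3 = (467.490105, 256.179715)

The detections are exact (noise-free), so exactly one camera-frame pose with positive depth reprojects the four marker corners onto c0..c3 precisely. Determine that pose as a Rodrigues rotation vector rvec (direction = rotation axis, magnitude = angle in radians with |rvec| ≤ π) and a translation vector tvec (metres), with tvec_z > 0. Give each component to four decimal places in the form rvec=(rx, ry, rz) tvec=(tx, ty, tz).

Intrinsics K: fx=406.4, fy=437.1, cx=329.4, cy=256.2
Marker side s = 0.212 m; corners in marker frame (Z=0):
  M0 = (-0.1060, +0.1060, 0)
  M1 = (+0.1060, +0.1060, 0)
  M2 = (+0.1060, -0.1060, 0)
  M3 = (-0.1060, -0.1060, 0)
Detected image corners:
  c0 = (466.137728, 357.725918) px
  c1 = (571.492168, 362.685145) px
  c2 = (576.796512, 255.797526) px
  c3 = (467.490105, 256.179715) px
Planar DLT: solve 8×8 A·h = b for H (H[2,2]=1):
  H  [+378.38300 +70.97954 +519.05384]
  H  [-64.59209 +542.42773 +308.98461]
  H  [-0.24541 +0.16607 +1.00000]
B = K⁻¹H; ‖b₁‖=1.156318, ‖b₂‖=1.156318; λ = 2/(‖b₁‖+‖b₂‖) = 0.864814, sign → tz>0 ⇒ λ=+0.864814
r₁ = λ·B[:,0] = (+0.97721,-0.00340,-0.21223); r₂ = λ·B[:,1] = (+0.03463,+0.98903,+0.14362)
r₃ = r₁×r₂ = (+0.20941,-0.14770,+0.96661); SVD([r₁ r₂ r₃]) → R = UVᵀ:
  R  [+0.97721 +0.03463 +0.20941]
  R  [-0.00340 +0.98903 -0.14770]
  R  [-0.21223 +0.14362 +0.96661]
t = (+0.40358, +0.10444, +0.86481) m
tr R = 2.932848; θ = arccos((tr R − 1)/2) = 0.259867 rad = 14.889°
axis k = ((R−Rᵀ)₃₂, (R−Rᵀ)₁₃, (R−Rᵀ)₂₁) / (2 sinθ) = (+0.566877, +0.820471, -0.074013)
rvec = θ·k = (+0.147313, +0.213213, -0.019233)

rvec=(0.1473, 0.2132, -0.0192) tvec=(0.4036, 0.1044, 0.8648)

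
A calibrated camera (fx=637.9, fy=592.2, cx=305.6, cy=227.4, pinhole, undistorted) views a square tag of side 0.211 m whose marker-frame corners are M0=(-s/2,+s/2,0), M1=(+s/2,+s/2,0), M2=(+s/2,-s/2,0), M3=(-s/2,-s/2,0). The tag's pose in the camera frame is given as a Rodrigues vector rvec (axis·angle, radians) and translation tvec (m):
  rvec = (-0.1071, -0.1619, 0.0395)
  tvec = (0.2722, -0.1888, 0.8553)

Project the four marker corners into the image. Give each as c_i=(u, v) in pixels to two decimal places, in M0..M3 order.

Intrinsics K: fx=637.9, fy=592.2, cx=305.6, cy=227.4
Marker side s = 0.211 m; corners in marker frame (Z=0):
  M0 = (-0.1055, +0.1055, 0)
  M1 = (+0.1055, +0.1055, 0)
  M2 = (+0.1055, -0.1055, 0)
  M3 = (-0.1055, -0.1055, 0)
rvec = (-0.1071, -0.1619, 0.0395), |rvec| = θ = 0.19810 rad = 11.350°
Rodrigues: sinθ=0.19680, 1−cosθ=0.01956; R = I + sinθ·[k]× + (1−cosθ)·[k]×²:
    [+0.98616 -0.03060 -0.16295]
    [+0.04788 +0.99351 +0.10321]
    [+0.15873 -0.10959 +0.98122]
t = (0.2722, -0.1888, 0.8553) m
M0: Pc = R·M0+t = (+0.16493, -0.08904, +0.82699); u = 637.9·(+0.16493)/0.82699 + 305.6 = 432.8201, v = 592.2·(-0.08904)/0.82699 + 227.4 = 163.6417
M1: Pc = R·M1+t = (+0.37301, -0.07893, +0.86048); u = 637.9·(+0.37301)/0.86048 + 305.6 = 582.1231, v = 592.2·(-0.07893)/0.86048 + 227.4 = 173.0767
M2: Pc = R·M2+t = (+0.37947, -0.28856, +0.88361); u = 637.9·(+0.37947)/0.88361 + 305.6 = 579.5481, v = 592.2·(-0.28856)/0.88361 + 227.4 = 34.0031
M3: Pc = R·M3+t = (+0.17139, -0.29867, +0.85012); u = 637.9·(+0.17139)/0.85012 + 305.6 = 434.2047, v = 592.2·(-0.29867)/0.85012 + 227.4 = 19.3454

c0=(432.82, 163.64) c1=(582.12, 173.08) c2=(579.55, 34.00) c3=(434.20, 19.35)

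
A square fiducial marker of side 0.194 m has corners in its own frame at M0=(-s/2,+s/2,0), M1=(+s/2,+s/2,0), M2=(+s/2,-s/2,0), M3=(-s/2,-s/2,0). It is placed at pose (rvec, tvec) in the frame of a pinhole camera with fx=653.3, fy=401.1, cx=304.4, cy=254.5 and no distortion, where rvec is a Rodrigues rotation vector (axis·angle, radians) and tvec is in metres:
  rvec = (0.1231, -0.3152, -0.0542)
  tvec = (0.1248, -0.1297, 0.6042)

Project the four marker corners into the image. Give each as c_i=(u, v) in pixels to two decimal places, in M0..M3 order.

Intrinsics K: fx=653.3, fy=401.1, cx=304.4, cy=254.5
Marker side s = 0.194 m; corners in marker frame (Z=0):
  M0 = (-0.0970, +0.0970, 0)
  M1 = (+0.0970, +0.0970, 0)
  M2 = (+0.0970, -0.0970, 0)
  M3 = (-0.0970, -0.0970, 0)
rvec = (0.1231, -0.3152, -0.0542), |rvec| = θ = 0.34270 rad = 19.635°
Rodrigues: sinθ=0.33603, 1−cosθ=0.05815; R = I + sinθ·[k]× + (1−cosθ)·[k]×²:
    [+0.94935 +0.03393 -0.31237]
    [-0.07236 +0.99104 -0.11225]
    [+0.30576 +0.12916 +0.94331]
t = (0.1248, -0.1297, 0.6042) m
M0: Pc = R·M0+t = (+0.03600, -0.02655, +0.58707); u = 653.3·(+0.03600)/0.58707 + 304.4 = 344.4660, v = 401.1·(-0.02655)/0.58707 + 254.5 = 236.3602
M1: Pc = R·M1+t = (+0.22018, -0.04059, +0.64639); u = 653.3·(+0.22018)/0.64639 + 304.4 = 526.9334, v = 401.1·(-0.04059)/0.64639 + 254.5 = 229.3144
M2: Pc = R·M2+t = (+0.21360, -0.23285, +0.62133); u = 653.3·(+0.21360)/0.62133 + 304.4 = 528.9861, v = 401.1·(-0.23285)/0.62133 + 254.5 = 104.1837
M3: Pc = R·M3+t = (+0.02942, -0.21881, +0.56201); u = 653.3·(+0.02942)/0.56201 + 304.4 = 338.5999, v = 401.1·(-0.21881)/0.56201 + 254.5 = 98.3366

c0=(344.47, 236.36) c1=(526.93, 229.31) c2=(528.99, 104.18) c3=(338.60, 98.34)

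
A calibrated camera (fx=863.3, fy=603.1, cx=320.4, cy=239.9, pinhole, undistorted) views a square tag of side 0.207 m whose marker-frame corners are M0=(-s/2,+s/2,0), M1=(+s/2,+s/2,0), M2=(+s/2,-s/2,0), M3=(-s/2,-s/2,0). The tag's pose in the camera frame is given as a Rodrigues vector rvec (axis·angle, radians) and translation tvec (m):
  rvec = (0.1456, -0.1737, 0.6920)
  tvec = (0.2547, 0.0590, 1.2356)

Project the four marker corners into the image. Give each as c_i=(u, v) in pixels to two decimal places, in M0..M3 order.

Intrinsics K: fx=863.3, fy=603.1, cx=320.4, cy=239.9
Marker side s = 0.207 m; corners in marker frame (Z=0):
  M0 = (-0.1035, +0.1035, 0)
  M1 = (+0.1035, +0.1035, 0)
  M2 = (+0.1035, -0.1035, 0)
  M3 = (-0.1035, -0.1035, 0)
rvec = (0.1456, -0.1737, 0.6920), |rvec| = θ = 0.72817 rad = 41.721°
Rodrigues: sinθ=0.66551, 1−cosθ=0.25361; R = I + sinθ·[k]× + (1−cosθ)·[k]×²:
    [+0.75653 -0.64454 -0.11056]
    [+0.62035 +0.76082 -0.19056]
    [+0.20694 +0.07558 +0.97543]
t = (0.2547, 0.0590, 1.2356) m
M0: Pc = R·M0+t = (+0.10969, +0.07354, +1.22200); u = 863.3·(+0.10969)/1.22200 + 320.4 = 397.8910, v = 603.1·(+0.07354)/1.22200 + 239.9 = 276.1939
M1: Pc = R·M1+t = (+0.26629, +0.20195, +1.26484); u = 863.3·(+0.26629)/1.26484 + 320.4 = 502.1531, v = 603.1·(+0.20195)/1.26484 + 239.9 = 336.1943
M2: Pc = R·M2+t = (+0.39971, +0.04446, +1.24920); u = 863.3·(+0.39971)/1.24920 + 320.4 = 596.6342, v = 603.1·(+0.04446)/1.24920 + 239.9 = 261.3654
M3: Pc = R·M3+t = (+0.24311, -0.08395, +1.20636); u = 863.3·(+0.24311)/1.20636 + 320.4 = 494.3749, v = 603.1·(-0.08395)/1.20636 + 239.9 = 197.9298

c0=(397.89, 276.19) c1=(502.15, 336.19) c2=(596.63, 261.37) c3=(494.37, 197.93)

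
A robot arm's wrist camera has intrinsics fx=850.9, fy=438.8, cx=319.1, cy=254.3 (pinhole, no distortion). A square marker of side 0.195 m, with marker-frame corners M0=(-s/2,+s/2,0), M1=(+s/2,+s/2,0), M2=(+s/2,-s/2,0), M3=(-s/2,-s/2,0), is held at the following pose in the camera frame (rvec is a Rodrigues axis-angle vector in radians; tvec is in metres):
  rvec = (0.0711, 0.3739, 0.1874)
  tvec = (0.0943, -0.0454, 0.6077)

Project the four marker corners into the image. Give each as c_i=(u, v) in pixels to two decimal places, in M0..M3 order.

Intrinsics K: fx=850.9, fy=438.8, cx=319.1, cy=254.3
Marker side s = 0.195 m; corners in marker frame (Z=0):
  M0 = (-0.0975, +0.0975, 0)
  M1 = (+0.0975, +0.0975, 0)
  M2 = (+0.0975, -0.0975, 0)
  M3 = (-0.0975, -0.0975, 0)
rvec = (0.0711, 0.3739, 0.1874), |rvec| = θ = 0.42423 rad = 24.307°
Rodrigues: sinθ=0.41162, 1−cosθ=0.08865; R = I + sinθ·[k]× + (1−cosθ)·[k]×²:
    [+0.91384 -0.16874 +0.36935]
    [+0.19492 +0.98021 -0.03447]
    [-0.35622 +0.10350 +0.92865]
t = (0.0943, -0.0454, 0.6077) m
M0: Pc = R·M0+t = (-0.01125, +0.03117, +0.65252); u = 850.9·(-0.01125)/0.65252 + 319.1 = 304.4279, v = 438.8·(+0.03117)/0.65252 + 254.3 = 275.2579
M1: Pc = R·M1+t = (+0.16695, +0.06918, +0.58306); u = 850.9·(+0.16695)/0.58306 + 319.1 = 562.7392, v = 438.8·(+0.06918)/0.58306 + 254.3 = 306.3604
M2: Pc = R·M2+t = (+0.19985, -0.12197, +0.56288); u = 850.9·(+0.19985)/0.56288 + 319.1 = 621.2149, v = 438.8·(-0.12197)/0.56288 + 254.3 = 159.2197
M3: Pc = R·M3+t = (+0.02165, -0.15998, +0.63234); u = 850.9·(+0.02165)/0.63234 + 319.1 = 348.2356, v = 438.8·(-0.15998)/0.63234 + 254.3 = 143.2881

c0=(304.43, 275.26) c1=(562.74, 306.36) c2=(621.21, 159.22) c3=(348.24, 143.29)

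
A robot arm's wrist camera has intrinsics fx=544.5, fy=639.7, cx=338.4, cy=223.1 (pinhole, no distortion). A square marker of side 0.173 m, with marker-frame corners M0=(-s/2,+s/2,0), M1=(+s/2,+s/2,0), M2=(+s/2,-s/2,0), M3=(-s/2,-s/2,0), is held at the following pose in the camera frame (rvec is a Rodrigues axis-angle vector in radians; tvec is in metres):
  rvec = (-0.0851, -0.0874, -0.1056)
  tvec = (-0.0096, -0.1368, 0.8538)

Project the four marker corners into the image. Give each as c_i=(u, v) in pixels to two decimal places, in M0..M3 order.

c0=(282.67, 190.83) c1=(392.87, 178.30) c2=(380.19, 52.78) c3=(271.55, 62.78)

Intrinsics K: fx=544.5, fy=639.7, cx=338.4, cy=223.1
Marker side s = 0.173 m; corners in marker frame (Z=0):
  M0 = (-0.0865, +0.0865, 0)
  M1 = (+0.0865, +0.0865, 0)
  M2 = (+0.0865, -0.0865, 0)
  M3 = (-0.0865, -0.0865, 0)
rvec = (-0.0851, -0.0874, -0.1056), |rvec| = θ = 0.16134 rad = 9.244°
Rodrigues: sinθ=0.16065, 1−cosθ=0.01299; R = I + sinθ·[k]× + (1−cosθ)·[k]×²:
    [+0.99063 +0.10885 -0.08254]
    [-0.10143 +0.99082 +0.08934]
    [+0.09150 -0.08013 +0.99258]
t = (-0.0096, -0.1368, 0.8538) m
M0: Pc = R·M0+t = (-0.08587, -0.04232, +0.83895); u = 544.5·(-0.08587)/0.83895 + 338.4 = 282.6663, v = 639.7·(-0.04232)/0.83895 + 223.1 = 190.8312
M1: Pc = R·M1+t = (+0.08550, -0.05987, +0.85478); u = 544.5·(+0.08550)/0.85478 + 338.4 = 392.8669, v = 639.7·(-0.05987)/0.85478 + 223.1 = 178.2965
M2: Pc = R·M2+t = (+0.06667, -0.23128, +0.86865); u = 544.5·(+0.06667)/0.86865 + 338.4 = 380.1933, v = 639.7·(-0.23128)/0.86865 + 223.1 = 52.7777
M3: Pc = R·M3+t = (-0.10470, -0.21373, +0.85282); u = 544.5·(-0.10470)/0.85282 + 338.4 = 271.5487, v = 639.7·(-0.21373)/0.85282 + 223.1 = 62.7786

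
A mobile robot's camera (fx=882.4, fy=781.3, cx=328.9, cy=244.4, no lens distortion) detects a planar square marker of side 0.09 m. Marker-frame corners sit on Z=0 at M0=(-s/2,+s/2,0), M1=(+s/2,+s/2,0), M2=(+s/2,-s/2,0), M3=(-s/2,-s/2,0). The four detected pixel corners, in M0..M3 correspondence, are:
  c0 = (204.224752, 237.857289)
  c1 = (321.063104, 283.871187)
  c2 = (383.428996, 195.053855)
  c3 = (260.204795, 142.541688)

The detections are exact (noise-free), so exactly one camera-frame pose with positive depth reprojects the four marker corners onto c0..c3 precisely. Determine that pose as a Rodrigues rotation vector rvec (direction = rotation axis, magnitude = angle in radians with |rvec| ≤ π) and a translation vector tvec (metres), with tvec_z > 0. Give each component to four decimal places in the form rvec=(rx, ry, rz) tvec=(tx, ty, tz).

rvec=(0.5280, -0.1091, 0.4736) tvec=(-0.0247, -0.0209, 0.5934)

Intrinsics K: fx=882.4, fy=781.3, cx=328.9, cy=244.4
Marker side s = 0.09 m; corners in marker frame (Z=0):
  M0 = (-0.0450, +0.0450, 0)
  M1 = (+0.0450, +0.0450, 0)
  M2 = (+0.0450, -0.0450, 0)
  M3 = (-0.0450, -0.0450, 0)
Detected image corners:
  c0 = (204.224752, 237.857289) px
  c1 = (321.063104, 283.871187) px
  c2 = (383.428996, 195.053855) px
  c3 = (260.204795, 142.541688) px
Planar DLT: solve 8×8 A·h = b for H (H[2,2]=1):
  H  [+1440.65117 -431.97982 +292.20036]
  H  [+625.65658 +1188.56664 +216.84407]
  H  [+0.37027 +0.77367 +1.00000]
B = K⁻¹H; ‖b₁‖=1.685295, ‖b₂‖=1.685295; λ = 2/(‖b₁‖+‖b₂‖) = 0.593368, sign → tz>0 ⇒ λ=+0.593368
r₁ = λ·B[:,0] = (+0.88687,+0.40644,+0.21971); r₂ = λ·B[:,1] = (-0.46159,+0.75907,+0.45907)
r₃ = r₁×r₂ = (+0.01981,-0.50855,+0.86080); SVD([r₁ r₂ r₃]) → R = UVᵀ:
  R  [+0.88687 -0.46159 +0.01981]
  R  [+0.40644 +0.75907 -0.50855]
  R  [+0.21971 +0.45907 +0.86080]
t = (-0.02468, -0.02093, +0.59337) m
tr R = 2.506744; θ = arccos((tr R − 1)/2) = 0.717622 rad = 41.117°
axis k = ((R−Rᵀ)₃₂, (R−Rᵀ)₁₃, (R−Rᵀ)₂₁) / (2 sinθ) = (+0.735726, -0.151995, +0.660003)
rvec = θ·k = (+0.527973, -0.109075, +0.473633)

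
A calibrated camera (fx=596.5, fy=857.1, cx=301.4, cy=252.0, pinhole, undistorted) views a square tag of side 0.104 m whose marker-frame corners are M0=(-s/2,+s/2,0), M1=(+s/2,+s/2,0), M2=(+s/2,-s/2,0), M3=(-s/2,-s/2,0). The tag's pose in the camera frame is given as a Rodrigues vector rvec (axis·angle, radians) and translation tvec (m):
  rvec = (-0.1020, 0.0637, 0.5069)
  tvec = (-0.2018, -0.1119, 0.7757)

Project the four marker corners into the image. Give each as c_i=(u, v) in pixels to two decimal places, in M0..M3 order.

c0=(91.90, 150.69) c1=(160.02, 205.42) c2=(200.57, 106.01) c3=(132.72, 53.00)

Intrinsics K: fx=596.5, fy=857.1, cx=301.4, cy=252.0
Marker side s = 0.104 m; corners in marker frame (Z=0):
  M0 = (-0.0520, +0.0520, 0)
  M1 = (+0.0520, +0.0520, 0)
  M2 = (+0.0520, -0.0520, 0)
  M3 = (-0.0520, -0.0520, 0)
rvec = (-0.1020, 0.0637, 0.5069), |rvec| = θ = 0.52097 rad = 29.849°
Rodrigues: sinθ=0.49772, 1−cosθ=0.13266; R = I + sinθ·[k]× + (1−cosθ)·[k]×²:
    [+0.87242 -0.48746 +0.03558]
    [+0.48110 +0.86932 +0.11323]
    [-0.08613 -0.08167 +0.99293]
t = (-0.2018, -0.1119, 0.7757) m
M0: Pc = R·M0+t = (-0.27251, -0.09171, +0.77593); u = 596.5·(-0.27251)/0.77593 + 301.4 = 91.9044, v = 857.1·(-0.09171)/0.77593 + 252.0 = 150.6935
M1: Pc = R·M1+t = (-0.18178, -0.04168, +0.76697); u = 596.5·(-0.18178)/0.76697 + 301.4 = 160.0227, v = 857.1·(-0.04168)/0.76697 + 252.0 = 205.4246
M2: Pc = R·M2+t = (-0.13109, -0.13209, +0.77547); u = 596.5·(-0.13109)/0.77547 + 301.4 = 200.5667, v = 857.1·(-0.13209)/0.77547 + 252.0 = 106.0081
M3: Pc = R·M3+t = (-0.22182, -0.18212, +0.78443); u = 596.5·(-0.22182)/0.78443 + 301.4 = 132.7229, v = 857.1·(-0.18212)/0.78443 + 252.0 = 53.0049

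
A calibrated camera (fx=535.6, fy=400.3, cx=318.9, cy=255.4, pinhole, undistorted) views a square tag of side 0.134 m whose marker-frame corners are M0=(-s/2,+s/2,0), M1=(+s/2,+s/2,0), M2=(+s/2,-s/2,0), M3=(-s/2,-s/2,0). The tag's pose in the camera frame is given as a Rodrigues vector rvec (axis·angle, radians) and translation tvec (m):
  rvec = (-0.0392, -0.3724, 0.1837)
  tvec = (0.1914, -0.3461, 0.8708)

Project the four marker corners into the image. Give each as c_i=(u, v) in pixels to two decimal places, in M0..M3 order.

Intrinsics K: fx=535.6, fy=400.3, cx=318.9, cy=255.4
Marker side s = 0.134 m; corners in marker frame (Z=0):
  M0 = (-0.0670, +0.0670, 0)
  M1 = (+0.0670, +0.0670, 0)
  M2 = (+0.0670, -0.0670, 0)
  M3 = (-0.0670, -0.0670, 0)
rvec = (-0.0392, -0.3724, 0.1837), |rvec| = θ = 0.41709 rad = 23.897°
Rodrigues: sinθ=0.40510, 1−cosθ=0.08573; R = I + sinθ·[k]× + (1−cosθ)·[k]×²:
    [+0.91503 -0.17123 -0.36524]
    [+0.18561 +0.98261 +0.00436]
    [+0.35815 -0.07179 +0.93090]
t = (0.1914, -0.3461, 0.8708) m
M0: Pc = R·M0+t = (+0.11862, -0.29270, +0.84199); u = 535.6·(+0.11862)/0.84199 + 318.9 = 394.3558, v = 400.3·(-0.29270)/0.84199 + 255.4 = 116.2444
M1: Pc = R·M1+t = (+0.24123, -0.26783, +0.88999); u = 535.6·(+0.24123)/0.88999 + 318.9 = 464.0768, v = 400.3·(-0.26783)/0.88999 + 255.4 = 134.9354
M2: Pc = R·M2+t = (+0.26418, -0.39950, +0.89961); u = 535.6·(+0.26418)/0.89961 + 318.9 = 476.1849, v = 400.3·(-0.39950)/0.89961 + 255.4 = 77.6338
M3: Pc = R·M3+t = (+0.14157, -0.42437, +0.85161); u = 535.6·(+0.14157)/0.85161 + 318.9 = 407.9337, v = 400.3·(-0.42437)/0.85161 + 255.4 = 55.9248

c0=(394.36, 116.24) c1=(464.08, 134.94) c2=(476.18, 77.63) c3=(407.93, 55.92)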